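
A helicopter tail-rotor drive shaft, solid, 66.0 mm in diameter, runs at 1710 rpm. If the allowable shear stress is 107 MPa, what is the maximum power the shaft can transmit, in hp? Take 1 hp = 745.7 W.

J = πd⁴/32 = π(0.0660)⁴/32 = 1.863×10^-6 m⁴.
T_max = τ_allow·J/r = 1.07×10^8 × 1.863×10^-6 / 0.0330 = 6040 N·m.
ω = 2π·1710/60 = 179.1 rad/s, so P_max = T_max·ω = 1.082×10^6 W.

1450 hp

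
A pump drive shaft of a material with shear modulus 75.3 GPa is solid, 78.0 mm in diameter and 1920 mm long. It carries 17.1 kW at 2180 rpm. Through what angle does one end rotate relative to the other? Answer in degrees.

0.0301°

ω = 2π·2180/60 = 228.3 rad/s, so T = P/ω = 17.1×10³ / 228.3 = 74.91 N·m.
J = πd⁴/32 = π(0.0780)⁴/32 = 3.634×10^-6 m⁴.
θ = T·L/(G·J) = 74.91 × 1.92 / (75.3×10⁹ × 3.634×10^-6) = 5.256×10^-4 rad.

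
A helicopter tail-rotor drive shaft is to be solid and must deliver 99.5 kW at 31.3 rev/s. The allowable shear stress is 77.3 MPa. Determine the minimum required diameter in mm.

32.2 mm

ω = 2π·31.3 = 196.7 rad/s, so T = P/ω = 99.5×10³ / 196.7 = 505.9 N·m.
For a solid shaft τ_max = 16T/(πd³), so d = (16T/(π τ_allow))^(1/3) = (16·505.9/(π·7.73×10^7))^(1/3) = 0.03218 m.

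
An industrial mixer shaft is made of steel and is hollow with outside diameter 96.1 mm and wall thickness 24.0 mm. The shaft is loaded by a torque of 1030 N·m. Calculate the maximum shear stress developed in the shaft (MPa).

6.31 MPa

J = π(d_o⁴ − d_i⁴)/32 = π(0.0961⁴ − 0.0481⁴)/32 = 7.848×10^-6 m⁴.
τ_max = T·r/J = 1030 × 0.0480 / 7.848×10^-6 = 6.306×10^6 Pa.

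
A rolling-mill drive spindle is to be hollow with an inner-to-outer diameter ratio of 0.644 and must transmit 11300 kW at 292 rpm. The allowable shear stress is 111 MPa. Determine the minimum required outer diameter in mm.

ω = 2π·292/60 = 30.58 rad/s, so T = P/ω = 11300×10³ / 30.58 = 369500 N·m.
For a hollow shaft with d_i/d_o = 0.644: τ_max = 16T/(π d_o³ (1−k⁴)), so d_o = [16T/(π τ_allow (1−k⁴))]^(1/3) = [16·369500/(π·1.11×10^8·0.8280)]^(1/3) = 0.2736 m.

274 mm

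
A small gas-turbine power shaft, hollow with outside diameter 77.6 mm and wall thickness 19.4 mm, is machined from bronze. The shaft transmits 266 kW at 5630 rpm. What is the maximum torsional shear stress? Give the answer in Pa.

ω = 2π·5630/60 = 589.6 rad/s, so T = P/ω = 266×10³ / 589.6 = 451.2 N·m.
J = π(d_o⁴ − d_i⁴)/32 = π(0.0776⁴ − 0.0388⁴)/32 = 3.337×10^-6 m⁴.
τ_max = T·r/J = 451.2 × 0.0388 / 3.337×10^-6 = 5.245×10^6 Pa.

5.25e6 Pa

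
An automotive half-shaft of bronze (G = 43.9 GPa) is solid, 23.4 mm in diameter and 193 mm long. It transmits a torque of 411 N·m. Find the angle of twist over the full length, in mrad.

61.4 mrad

J = πd⁴/32 = π(0.0234)⁴/32 = 2.943×10^-8 m⁴.
θ = T·L/(G·J) = 411.0 × 0.193 / (43.9×10⁹ × 2.943×10^-8) = 0.06139 rad.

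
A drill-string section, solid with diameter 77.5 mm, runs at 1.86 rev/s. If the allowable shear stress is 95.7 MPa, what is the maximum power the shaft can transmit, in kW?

J = πd⁴/32 = π(0.0775)⁴/32 = 3.542×10^-6 m⁴.
T_max = τ_allow·J/r = 9.57×10^7 × 3.542×10^-6 / 0.0387 = 8747 N·m.
ω = 2π·1.86 = 11.69 rad/s, so P_max = T_max·ω = 1.022×10^5 W.

102 kW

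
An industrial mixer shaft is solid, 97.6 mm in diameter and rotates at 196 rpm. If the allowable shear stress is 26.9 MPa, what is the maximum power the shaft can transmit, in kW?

J = πd⁴/32 = π(0.0976)⁴/32 = 8.908×10^-6 m⁴.
T_max = τ_allow·J/r = 2.69×10^7 × 8.908×10^-6 / 0.0488 = 4911 N·m.
ω = 2π·196/60 = 20.53 rad/s, so P_max = T_max·ω = 1.008×10^5 W.

101 kW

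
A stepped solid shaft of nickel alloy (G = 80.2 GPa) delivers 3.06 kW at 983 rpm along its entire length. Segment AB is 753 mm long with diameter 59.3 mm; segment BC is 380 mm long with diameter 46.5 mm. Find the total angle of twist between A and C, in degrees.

ω = 2π·983/60 = 102.9 rad/s, so T = P/ω = 3.06×10³ / 102.9 = 29.73 N·m.
J_AB = π(0.0593)⁴/32 = 1.21×10^-6 m⁴; J_BC = π(0.0465)⁴/32 = 4.59×10^-7 m⁴.
θ = (T/G)·Σ L_i/J_i = (29.73/80.2×10⁹)·(0.753/1.21×10^-6 + 0.380/4.59×10^-7) = 5.368×10^-4 rad.

0.0308°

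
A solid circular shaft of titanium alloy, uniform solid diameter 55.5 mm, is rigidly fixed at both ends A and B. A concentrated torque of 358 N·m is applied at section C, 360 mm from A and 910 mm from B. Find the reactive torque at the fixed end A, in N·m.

With uniform GJ and both ends fixed, compatibility θ_AC = θ_CB gives T_A·a = T_B·b, together with T_A + T_B = T₀.
T_A = T₀·b/(a+b) = 358.0·910/1270 = 256.5 N·m; T_B = 101.5 N·m.

257 N·m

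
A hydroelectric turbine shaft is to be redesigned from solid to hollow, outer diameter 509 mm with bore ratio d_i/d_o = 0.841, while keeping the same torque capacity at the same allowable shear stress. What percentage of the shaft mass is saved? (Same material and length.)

53.5 %

Equal τ_max and T ⇒ the solid shaft needs d_s³ = d_o³(1−k⁴), so d_s = 509·(1−0.841⁴)^(1/3) = 403.9 mm.
Area ratio A_h/A_s = d_o²(1−k²)/d_s² = (1−k²)/(1−k⁴)^(2/3) = 0.4648.
Mass saving = 1 − 0.4648 = 53.5 %.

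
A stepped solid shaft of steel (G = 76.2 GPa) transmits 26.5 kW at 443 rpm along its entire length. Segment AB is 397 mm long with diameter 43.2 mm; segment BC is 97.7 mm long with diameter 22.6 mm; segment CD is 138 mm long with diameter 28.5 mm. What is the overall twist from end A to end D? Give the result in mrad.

53.3 mrad

ω = 2π·443/60 = 46.39 rad/s, so T = P/ω = 26.5×10³ / 46.39 = 571.2 N·m.
J_AB = π(0.0432)⁴/32 = 3.42×10^-7 m⁴; J_BC = π(0.0226)⁴/32 = 2.56×10^-8 m⁴; J_CD = π(0.0285)⁴/32 = 6.48×10^-8 m⁴.
θ = (T/G)·Σ L_i/J_i = (571.2/76.2×10⁹)·(0.397/3.42×10^-7 + 0.0977/2.56×10^-8 + 0.138/6.48×10^-8) = 0.05327 rad.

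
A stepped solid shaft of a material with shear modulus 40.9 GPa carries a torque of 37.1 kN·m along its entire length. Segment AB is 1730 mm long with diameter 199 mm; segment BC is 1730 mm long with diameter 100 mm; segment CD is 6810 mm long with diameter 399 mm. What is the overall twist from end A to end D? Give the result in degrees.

9.88°

J_AB = π(0.199)⁴/32 = 1.54×10^-4 m⁴; J_BC = π(0.100)⁴/32 = 9.82×10^-6 m⁴; J_CD = π(0.399)⁴/32 = 2.49×10^-3 m⁴.
θ = (T/G)·Σ L_i/J_i = (37100/40.9×10⁹)·(1.73/1.54×10^-4 + 1.73/9.82×10^-6 + 6.81/2.49×10^-3) = 0.1725 rad.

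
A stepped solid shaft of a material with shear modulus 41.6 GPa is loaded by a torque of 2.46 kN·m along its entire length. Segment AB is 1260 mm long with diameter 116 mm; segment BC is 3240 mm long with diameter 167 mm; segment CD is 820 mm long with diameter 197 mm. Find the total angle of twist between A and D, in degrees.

J_AB = π(0.116)⁴/32 = 1.78×10^-5 m⁴; J_BC = π(0.167)⁴/32 = 7.64×10^-5 m⁴; J_CD = π(0.197)⁴/32 = 1.48×10^-4 m⁴.
θ = (T/G)·Σ L_i/J_i = (2460/41.6×10⁹)·(1.26/1.78×10^-5 + 3.24/7.64×10^-5 + 0.820/1.48×10^-4) = 7.029×10^-3 rad.

0.403°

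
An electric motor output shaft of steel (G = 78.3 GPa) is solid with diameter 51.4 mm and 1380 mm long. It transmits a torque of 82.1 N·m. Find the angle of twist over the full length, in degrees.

0.121°

J = πd⁴/32 = π(0.0514)⁴/32 = 6.853×10^-7 m⁴.
θ = T·L/(G·J) = 82.10 × 1.38 / (78.3×10⁹ × 6.853×10^-7) = 2.112×10^-3 rad.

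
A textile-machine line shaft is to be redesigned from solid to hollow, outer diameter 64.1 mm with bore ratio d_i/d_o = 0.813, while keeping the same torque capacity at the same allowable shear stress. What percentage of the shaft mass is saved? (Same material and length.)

50.3 %

Equal τ_max and T ⇒ the solid shaft needs d_s³ = d_o³(1−k⁴), so d_s = 64.1·(1−0.813⁴)^(1/3) = 52.93 mm.
Area ratio A_h/A_s = d_o²(1−k²)/d_s² = (1−k²)/(1−k⁴)^(2/3) = 0.4972.
Mass saving = 1 − 0.4972 = 50.3 %.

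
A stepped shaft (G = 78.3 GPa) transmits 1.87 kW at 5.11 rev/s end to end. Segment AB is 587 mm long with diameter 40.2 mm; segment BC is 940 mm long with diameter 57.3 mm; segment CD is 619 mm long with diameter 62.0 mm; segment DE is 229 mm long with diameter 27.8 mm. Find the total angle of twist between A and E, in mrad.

ω = 2π·5.11 = 32.11 rad/s, so T = P/ω = 1.87×10³ / 32.11 = 58.24 N·m.
J_AB = π(0.0402)⁴/32 = 2.56×10^-7 m⁴; J_BC = π(0.0573)⁴/32 = 1.06×10^-6 m⁴; J_CD = π(0.0620)⁴/32 = 1.45×10^-6 m⁴; J_DE = π(0.0278)⁴/32 = 5.86×10^-8 m⁴.
θ = (T/G)·Σ L_i/J_i = (58.24/78.3×10⁹)·(0.587/2.56×10^-7 + 0.940/1.06×10^-6 + 0.619/1.45×10^-6 + 0.229/5.86×10^-8) = 5.586×10^-3 rad.

5.59 mrad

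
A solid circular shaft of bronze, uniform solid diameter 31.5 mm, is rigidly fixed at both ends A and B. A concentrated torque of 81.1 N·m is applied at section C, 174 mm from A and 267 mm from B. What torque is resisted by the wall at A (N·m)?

With uniform GJ and both ends fixed, compatibility θ_AC = θ_CB gives T_A·a = T_B·b, together with T_A + T_B = T₀.
T_A = T₀·b/(a+b) = 81.10·267/441.0 = 49.10 N·m; T_B = 32.00 N·m.

49.1 N·m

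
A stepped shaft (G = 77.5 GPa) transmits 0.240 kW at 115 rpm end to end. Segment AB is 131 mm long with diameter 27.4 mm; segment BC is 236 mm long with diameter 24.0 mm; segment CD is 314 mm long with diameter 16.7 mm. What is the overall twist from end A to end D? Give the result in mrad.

13.0 mrad

ω = 2π·115/60 = 12.04 rad/s, so T = P/ω = 0.240×10³ / 12.04 = 19.93 N·m.
J_AB = π(0.0274)⁴/32 = 5.53×10^-8 m⁴; J_BC = π(0.0240)⁴/32 = 3.26×10^-8 m⁴; J_CD = π(0.0167)⁴/32 = 7.64×10^-9 m⁴.
θ = (T/G)·Σ L_i/J_i = (19.93/77.5×10⁹)·(0.131/5.53×10^-8 + 0.236/3.26×10^-8 + 0.314/7.64×10^-9) = 0.01305 rad.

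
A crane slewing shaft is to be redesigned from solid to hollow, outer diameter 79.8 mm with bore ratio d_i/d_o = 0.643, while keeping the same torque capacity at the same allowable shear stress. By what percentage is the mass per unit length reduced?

Equal τ_max and T ⇒ the solid shaft needs d_s³ = d_o³(1−k⁴), so d_s = 79.8·(1−0.643⁴)^(1/3) = 74.97 mm.
Area ratio A_h/A_s = d_o²(1−k²)/d_s² = (1−k²)/(1−k⁴)^(2/3) = 0.6646.
Mass saving = 1 − 0.6646 = 33.5 %.

33.5 %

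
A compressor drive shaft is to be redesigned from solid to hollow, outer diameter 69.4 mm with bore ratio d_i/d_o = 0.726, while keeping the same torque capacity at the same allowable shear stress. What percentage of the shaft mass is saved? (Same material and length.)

Equal τ_max and T ⇒ the solid shaft needs d_s³ = d_o³(1−k⁴), so d_s = 69.4·(1−0.726⁴)^(1/3) = 62.26 mm.
Area ratio A_h/A_s = d_o²(1−k²)/d_s² = (1−k²)/(1−k⁴)^(2/3) = 0.5875.
Mass saving = 1 − 0.5875 = 41.2 %.

41.2 %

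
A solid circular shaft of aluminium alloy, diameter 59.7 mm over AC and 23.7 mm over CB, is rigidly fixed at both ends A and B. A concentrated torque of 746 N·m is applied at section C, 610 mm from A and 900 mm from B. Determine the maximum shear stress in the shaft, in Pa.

1.76e7 Pa

Compatibility: T_A·a/J_AC = T_B·b/J_CB with T_A + T_B = T₀.
J_AC = 1.25×10^-6 m⁴, J_CB = 3.10×10^-8 m⁴, so T_A = T₀·(J_AC/a)/((J_AC/a)+(J_CB/b)) = 733.6 N·m, T_B = 12.35 N·m.
τ in each portion: τ_AC = 1.76×10^7 Pa, τ_CB = 4.72×10^6 Pa; maximum is in AC.
τ_max = T_AC·r/J = 733.6·0.0299/1.25×10^-6 = 1.756×10^7 Pa.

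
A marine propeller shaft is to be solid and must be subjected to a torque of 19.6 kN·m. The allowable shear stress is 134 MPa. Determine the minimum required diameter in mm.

For a solid shaft τ_max = 16T/(πd³), so d = (16T/(π τ_allow))^(1/3) = (16·19600/(π·1.34×10^8))^(1/3) = 0.09065 m.

90.7 mm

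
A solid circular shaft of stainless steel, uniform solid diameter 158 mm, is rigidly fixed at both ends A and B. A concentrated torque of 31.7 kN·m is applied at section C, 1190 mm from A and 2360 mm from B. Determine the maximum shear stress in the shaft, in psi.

With uniform GJ and both ends fixed, compatibility θ_AC = θ_CB gives T_A·a = T_B·b, together with T_A + T_B = T₀.
T_A = T₀·b/(a+b) = 31700·2360/3550 = 21070 N·m; T_B = 10630 N·m.
τ in each portion: τ_AC = 2.72×10^7 Pa, τ_CB = 1.37×10^7 Pa; maximum is in AC.
τ_max = T_AC·r/J = 21070·0.0790/6.12×10^-5 = 2.721×10^7 Pa.

3950 psi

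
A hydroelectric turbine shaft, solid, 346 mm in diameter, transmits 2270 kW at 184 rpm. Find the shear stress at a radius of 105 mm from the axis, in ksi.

1.28 ksi

ω = 2π·184/60 = 19.27 rad/s, so T = P/ω = 2270×10³ / 19.27 = 117800 N·m.
J = πd⁴/32 = π(0.346)⁴/32 = 1.407×10^-3 m⁴.
Shear stress varies linearly with radius: τ = T·r/J = 117800 × 0.105 / 1.407×10^-3 = 8.792×10^6 Pa.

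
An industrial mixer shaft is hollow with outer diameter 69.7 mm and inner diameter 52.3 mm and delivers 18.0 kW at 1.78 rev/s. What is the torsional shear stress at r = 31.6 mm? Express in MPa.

32.1 MPa

ω = 2π·1.78 = 11.18 rad/s, so T = P/ω = 18.0×10³ / 11.18 = 1609 N·m.
J = π(d_o⁴ − d_i⁴)/32 = π(0.0697⁴ − 0.0523⁴)/32 = 1.583×10^-6 m⁴.
Shear stress varies linearly with radius: τ = T·r/J = 1609 × 0.0316 / 1.583×10^-6 = 3.214×10^7 Pa.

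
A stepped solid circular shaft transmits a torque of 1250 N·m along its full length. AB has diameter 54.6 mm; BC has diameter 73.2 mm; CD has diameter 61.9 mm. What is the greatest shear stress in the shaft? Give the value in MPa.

39.1 MPa

Under the same torque, τ_max = 16T/(πd³) is largest where d is smallest — segment AB (d = 54.6 mm).
τ_max = 16·1250/(π·(0.0546)³) = 3.911×10^7 Pa.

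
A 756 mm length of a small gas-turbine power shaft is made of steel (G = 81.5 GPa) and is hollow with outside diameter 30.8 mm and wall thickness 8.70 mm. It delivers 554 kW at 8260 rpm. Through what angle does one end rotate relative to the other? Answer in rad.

ω = 2π·8260/60 = 865.0 rad/s, so T = P/ω = 554×10³ / 865.0 = 640.5 N·m.
J = π(d_o⁴ − d_i⁴)/32 = π(0.0308⁴ − 0.0134⁴)/32 = 8.518×10^-8 m⁴.
θ = T·L/(G·J) = 640.5 × 0.756 / (81.5×10⁹ × 8.518×10^-8) = 0.06974 rad.

0.0697 rad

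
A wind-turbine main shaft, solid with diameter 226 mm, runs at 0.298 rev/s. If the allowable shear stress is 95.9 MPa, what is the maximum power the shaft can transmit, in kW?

J = πd⁴/32 = π(0.226)⁴/32 = 2.561×10^-4 m⁴.
T_max = τ_allow·J/r = 9.59×10^7 × 2.561×10^-4 / 0.113 = 217400 N·m.
ω = 2π·0.298 = 1.872 rad/s, so P_max = T_max·ω = 4.070×10^5 W.

407 kW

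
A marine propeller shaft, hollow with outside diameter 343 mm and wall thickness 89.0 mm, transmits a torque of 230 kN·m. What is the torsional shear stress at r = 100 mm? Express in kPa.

J = π(d_o⁴ − d_i⁴)/32 = π(0.343⁴ − 0.165⁴)/32 = 1.286×10^-3 m⁴.
Shear stress varies linearly with radius: τ = T·r/J = 230000 × 0.100 / 1.286×10^-3 = 1.788×10^7 Pa.

17900 kPa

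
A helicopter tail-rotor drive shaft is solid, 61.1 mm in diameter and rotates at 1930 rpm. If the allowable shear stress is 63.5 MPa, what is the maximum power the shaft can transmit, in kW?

J = πd⁴/32 = π(0.0611)⁴/32 = 1.368×10^-6 m⁴.
T_max = τ_allow·J/r = 6.35×10^7 × 1.368×10^-6 / 0.0306 = 2844 N·m.
ω = 2π·1930/60 = 202.1 rad/s, so P_max = T_max·ω = 5.748×10^5 W.

575 kW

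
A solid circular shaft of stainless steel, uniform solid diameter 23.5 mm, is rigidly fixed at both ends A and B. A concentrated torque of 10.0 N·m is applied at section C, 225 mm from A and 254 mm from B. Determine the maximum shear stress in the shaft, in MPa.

2.08 MPa

With uniform GJ and both ends fixed, compatibility θ_AC = θ_CB gives T_A·a = T_B·b, together with T_A + T_B = T₀.
T_A = T₀·b/(a+b) = 10.00·254/479.0 = 5.303 N·m; T_B = 4.697 N·m.
τ in each portion: τ_AC = 2.08×10^6 Pa, τ_CB = 1.84×10^6 Pa; maximum is in AC.
τ_max = T_AC·r/J = 5.303·0.0118/2.99×10^-8 = 2.081×10^6 Pa.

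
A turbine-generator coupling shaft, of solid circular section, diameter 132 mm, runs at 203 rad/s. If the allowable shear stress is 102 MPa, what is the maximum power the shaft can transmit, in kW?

J = πd⁴/32 = π(0.132)⁴/32 = 2.981×10^-5 m⁴.
T_max = τ_allow·J/r = 1.02×10^8 × 2.981×10^-5 / 0.0660 = 46060 N·m.
ω = 203 rad/s, so P_max = T_max·ω = 9.351×10^6 W.

9350 kW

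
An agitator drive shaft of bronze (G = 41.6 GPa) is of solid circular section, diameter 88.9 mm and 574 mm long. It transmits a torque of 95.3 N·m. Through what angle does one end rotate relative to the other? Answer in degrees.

0.0123°

J = πd⁴/32 = π(0.0889)⁴/32 = 6.132×10^-6 m⁴.
θ = T·L/(G·J) = 95.30 × 0.574 / (41.6×10⁹ × 6.132×10^-6) = 2.144×10^-4 rad.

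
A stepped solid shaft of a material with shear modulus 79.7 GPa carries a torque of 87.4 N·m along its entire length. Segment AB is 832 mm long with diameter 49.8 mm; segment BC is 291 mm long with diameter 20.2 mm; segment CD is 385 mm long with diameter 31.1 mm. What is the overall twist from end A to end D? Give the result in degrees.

1.47°

J_AB = π(0.0498)⁴/32 = 6.04×10^-7 m⁴; J_BC = π(0.0202)⁴/32 = 1.63×10^-8 m⁴; J_CD = π(0.0311)⁴/32 = 9.18×10^-8 m⁴.
θ = (T/G)·Σ L_i/J_i = (87.40/79.7×10⁹)·(0.832/6.04×10^-7 + 0.291/1.63×10^-8 + 0.385/9.18×10^-8) = 0.02563 rad.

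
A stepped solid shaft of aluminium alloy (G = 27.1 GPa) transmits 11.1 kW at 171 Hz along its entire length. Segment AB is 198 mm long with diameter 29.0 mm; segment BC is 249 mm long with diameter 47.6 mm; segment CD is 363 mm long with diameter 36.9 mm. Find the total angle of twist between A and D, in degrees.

ω = 2π·171 = 1074 rad/s, so T = P/ω = 11.1×10³ / 1074 = 10.33 N·m.
J_AB = π(0.0290)⁴/32 = 6.94×10^-8 m⁴; J_BC = π(0.0476)⁴/32 = 5.04×10^-7 m⁴; J_CD = π(0.0369)⁴/32 = 1.82×10^-7 m⁴.
θ = (T/G)·Σ L_i/J_i = (10.33/27.1×10⁹)·(0.198/6.94×10^-8 + 0.249/5.04×10^-7 + 0.363/1.82×10^-7) = 2.036×10^-3 rad.

0.117°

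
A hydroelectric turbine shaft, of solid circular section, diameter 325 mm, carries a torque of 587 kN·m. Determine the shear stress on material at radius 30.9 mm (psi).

J = πd⁴/32 = π(0.325)⁴/32 = 1.095×10^-3 m⁴.
Shear stress varies linearly with radius: τ = T·r/J = 587000 × 0.0309 / 1.095×10^-3 = 1.656×10^7 Pa.

2400 psi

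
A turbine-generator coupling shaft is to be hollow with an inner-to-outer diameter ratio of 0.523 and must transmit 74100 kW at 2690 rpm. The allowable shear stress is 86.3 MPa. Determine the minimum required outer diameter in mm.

256 mm

ω = 2π·2690/60 = 281.7 rad/s, so T = P/ω = 74100×10³ / 281.7 = 263000 N·m.
For a hollow shaft with d_i/d_o = 0.523: τ_max = 16T/(π d_o³ (1−k⁴)), so d_o = [16T/(π τ_allow (1−k⁴))]^(1/3) = [16·263000/(π·8.63×10^7·0.9252)]^(1/3) = 0.2560 m.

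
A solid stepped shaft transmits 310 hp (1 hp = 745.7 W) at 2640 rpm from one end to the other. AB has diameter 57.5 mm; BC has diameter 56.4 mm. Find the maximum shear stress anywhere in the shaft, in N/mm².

23.7 N/mm²

ω = 2π·2640/60 = 276.5 rad/s, so T = P/ω = 310×745.7 / 276.5 = 836.2 N·m.
Under the same torque, τ_max = 16T/(πd³) is largest where d is smallest — segment BC (d = 56.4 mm).
τ_max = 16·836.2/(π·(0.0564)³) = 2.374×10^7 Pa.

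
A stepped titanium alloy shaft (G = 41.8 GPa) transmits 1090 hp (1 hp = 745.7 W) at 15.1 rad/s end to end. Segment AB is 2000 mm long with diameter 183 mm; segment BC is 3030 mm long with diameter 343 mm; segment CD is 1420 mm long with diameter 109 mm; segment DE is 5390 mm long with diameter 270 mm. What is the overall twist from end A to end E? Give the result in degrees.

ω = 15.1 rad/s, so T = P/ω = 1090×745.7 / 15.10 = 53830 N·m.
J_AB = π(0.183)⁴/32 = 1.10×10^-4 m⁴; J_BC = π(0.343)⁴/32 = 1.36×10^-3 m⁴; J_CD = π(0.109)⁴/32 = 1.39×10^-5 m⁴; J_DE = π(0.270)⁴/32 = 5.22×10^-4 m⁴.
θ = (T/G)·Σ L_i/J_i = (53830/41.8×10⁹)·(2.00/1.10×10^-4 + 3.03/1.36×10^-3 + 1.42/1.39×10^-5 + 5.39/5.22×10^-4) = 0.1715 rad.

9.83°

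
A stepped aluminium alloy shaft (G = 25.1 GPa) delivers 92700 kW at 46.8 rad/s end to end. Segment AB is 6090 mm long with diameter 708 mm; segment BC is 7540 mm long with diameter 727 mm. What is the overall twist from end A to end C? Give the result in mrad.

41.2 mrad

ω = 46.8 rad/s, so T = P/ω = 92700×10³ / 46.80 = 1.981e6 N·m.
J_AB = π(0.708)⁴/32 = 0.0247 m⁴; J_BC = π(0.727)⁴/32 = 0.0274 m⁴.
θ = (T/G)·Σ L_i/J_i = (1.981e6/25.1×10⁹)·(6.09/0.0247 + 7.54/0.0274) = 0.04118 rad.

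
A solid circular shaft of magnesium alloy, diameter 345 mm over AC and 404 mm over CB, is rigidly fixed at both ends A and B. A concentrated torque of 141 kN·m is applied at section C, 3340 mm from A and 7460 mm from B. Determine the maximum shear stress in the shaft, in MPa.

Compatibility: T_A·a/J_AC = T_B·b/J_CB with T_A + T_B = T₀.
J_AC = 1.39×10^-3 m⁴, J_CB = 2.62×10^-3 m⁴, so T_A = T₀·(J_AC/a)/((J_AC/a)+(J_CB/b)) = 76550 N·m, T_B = 64450 N·m.
τ in each portion: τ_AC = 9.49×10^6 Pa, τ_CB = 4.98×10^6 Pa; maximum is in AC.
τ_max = T_AC·r/J = 76550·0.172/1.39×10^-3 = 9.494×10^6 Pa.

9.49 MPa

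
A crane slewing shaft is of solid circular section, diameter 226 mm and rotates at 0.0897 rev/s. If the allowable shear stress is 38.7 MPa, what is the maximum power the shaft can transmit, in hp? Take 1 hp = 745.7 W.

J = πd⁴/32 = π(0.226)⁴/32 = 2.561×10^-4 m⁴.
T_max = τ_allow·J/r = 3.87×10^7 × 2.561×10^-4 / 0.113 = 87710 N·m.
ω = 2π·0.0897 = 0.5636 rad/s, so P_max = T_max·ω = 4.944×10^4 W.

66.3 hp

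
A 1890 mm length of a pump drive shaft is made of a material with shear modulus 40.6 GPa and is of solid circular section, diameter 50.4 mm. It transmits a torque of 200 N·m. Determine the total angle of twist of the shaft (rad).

0.0147 rad

J = πd⁴/32 = π(0.0504)⁴/32 = 6.335×10^-7 m⁴.
θ = T·L/(G·J) = 200.0 × 1.89 / (40.6×10⁹ × 6.335×10^-7) = 0.01470 rad.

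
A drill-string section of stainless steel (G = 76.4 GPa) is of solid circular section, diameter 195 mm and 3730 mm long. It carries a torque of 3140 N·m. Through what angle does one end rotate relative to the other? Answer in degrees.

J = πd⁴/32 = π(0.195)⁴/32 = 1.420×10^-4 m⁴.
θ = T·L/(G·J) = 3140 × 3.73 / (76.4×10⁹ × 1.420×10^-4) = 1.080×10^-3 rad.

0.0619°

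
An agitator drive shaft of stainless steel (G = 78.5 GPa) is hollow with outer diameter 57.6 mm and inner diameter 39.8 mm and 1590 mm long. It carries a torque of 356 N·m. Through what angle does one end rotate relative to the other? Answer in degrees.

J = π(d_o⁴ − d_i⁴)/32 = π(0.0576⁴ − 0.0398⁴)/32 = 8.343×10^-7 m⁴.
θ = T·L/(G·J) = 356.0 × 1.59 / (78.5×10⁹ × 8.343×10^-7) = 8.643×10^-3 rad.

0.495°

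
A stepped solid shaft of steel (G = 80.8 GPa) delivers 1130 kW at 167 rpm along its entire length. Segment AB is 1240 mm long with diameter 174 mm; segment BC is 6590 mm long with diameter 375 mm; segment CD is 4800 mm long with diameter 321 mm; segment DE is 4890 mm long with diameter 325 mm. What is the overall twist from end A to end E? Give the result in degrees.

ω = 2π·167/60 = 17.49 rad/s, so T = P/ω = 1130×10³ / 17.49 = 64620 N·m.
J_AB = π(0.174)⁴/32 = 9.00×10^-5 m⁴; J_BC = π(0.375)⁴/32 = 1.94×10^-3 m⁴; J_CD = π(0.321)⁴/32 = 1.04×10^-3 m⁴; J_DE = π(0.325)⁴/32 = 1.10×10^-3 m⁴.
θ = (T/G)·Σ L_i/J_i = (64620/80.8×10⁹)·(1.24/9.00×10^-5 + 6.59/1.94×10^-3 + 4.80/1.04×10^-3 + 4.89/1.10×10^-3) = 0.02099 rad.

1.20°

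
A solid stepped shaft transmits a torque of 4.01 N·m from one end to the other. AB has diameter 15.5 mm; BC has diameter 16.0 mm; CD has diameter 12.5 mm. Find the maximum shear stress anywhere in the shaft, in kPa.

Under the same torque, τ_max = 16T/(πd³) is largest where d is smallest — segment CD (d = 12.5 mm).
τ_max = 16·4.010/(π·(0.0125)³) = 1.046×10^7 Pa.

10500 kPa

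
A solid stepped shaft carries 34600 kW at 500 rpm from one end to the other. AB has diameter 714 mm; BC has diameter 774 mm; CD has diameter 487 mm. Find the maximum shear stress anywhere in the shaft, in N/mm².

29.1 N/mm²

ω = 2π·500/60 = 52.36 rad/s, so T = P/ω = 34600×10³ / 52.36 = 660800 N·m.
Under the same torque, τ_max = 16T/(πd³) is largest where d is smallest — segment CD (d = 487 mm).
τ_max = 16·660800/(π·(0.487)³) = 2.914×10^7 Pa.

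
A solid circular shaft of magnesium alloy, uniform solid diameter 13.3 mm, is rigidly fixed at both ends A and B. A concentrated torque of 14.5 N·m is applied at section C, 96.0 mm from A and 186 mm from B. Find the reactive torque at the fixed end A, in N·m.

With uniform GJ and both ends fixed, compatibility θ_AC = θ_CB gives T_A·a = T_B·b, together with T_A + T_B = T₀.
T_A = T₀·b/(a+b) = 14.50·186/282.0 = 9.564 N·m; T_B = 4.936 N·m.

9.56 N·m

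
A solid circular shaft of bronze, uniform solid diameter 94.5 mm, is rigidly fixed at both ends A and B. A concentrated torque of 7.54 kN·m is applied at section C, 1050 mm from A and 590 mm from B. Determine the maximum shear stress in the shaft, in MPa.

With uniform GJ and both ends fixed, compatibility θ_AC = θ_CB gives T_A·a = T_B·b, together with T_A + T_B = T₀.
T_A = T₀·b/(a+b) = 7540·590/1640 = 2713 N·m; T_B = 4827 N·m.
τ in each portion: τ_AC = 1.64×10^7 Pa, τ_CB = 2.91×10^7 Pa; maximum is in CB.
τ_max = T_CB·r/J = 4827·0.0473/7.83×10^-6 = 2.913×10^7 Pa.

29.1 MPa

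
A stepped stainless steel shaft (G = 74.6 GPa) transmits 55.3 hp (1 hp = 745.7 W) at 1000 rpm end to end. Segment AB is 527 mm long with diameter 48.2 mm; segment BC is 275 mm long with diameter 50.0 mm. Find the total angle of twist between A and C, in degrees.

ω = 2π·1000/60 = 104.7 rad/s, so T = P/ω = 55.3×745.7 / 104.7 = 393.8 N·m.
J_AB = π(0.0482)⁴/32 = 5.30×10^-7 m⁴; J_BC = π(0.0500)⁴/32 = 6.14×10^-7 m⁴.
θ = (T/G)·Σ L_i/J_i = (393.8/74.6×10⁹)·(0.527/5.30×10^-7 + 0.275/6.14×10^-7) = 7.616×10^-3 rad.

0.436°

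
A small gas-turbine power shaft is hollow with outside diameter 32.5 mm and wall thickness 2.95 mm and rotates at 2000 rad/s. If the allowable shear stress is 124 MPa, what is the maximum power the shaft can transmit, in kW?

921 kW

J = π(d_o⁴ − d_i⁴)/32 = π(0.0325⁴ − 0.0266⁴)/32 = 6.038×10^-8 m⁴.
T_max = τ_allow·J/r = 1.24×10^8 × 6.038×10^-8 / 0.0163 = 460.7 N·m.
ω = 2000 rad/s, so P_max = T_max·ω = 9.215×10^5 W.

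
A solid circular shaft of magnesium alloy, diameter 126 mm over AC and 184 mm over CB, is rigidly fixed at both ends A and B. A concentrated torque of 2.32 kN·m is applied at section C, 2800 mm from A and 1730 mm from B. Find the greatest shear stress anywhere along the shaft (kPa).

Compatibility: T_A·a/J_AC = T_B·b/J_CB with T_A + T_B = T₀.
J_AC = 2.47×10^-5 m⁴, J_CB = 1.13×10^-4 m⁴, so T_A = T₀·(J_AC/a)/((J_AC/a)+(J_CB/b)) = 277.5 N·m, T_B = 2043 N·m.
τ in each portion: τ_AC = 7.07×10^5 Pa, τ_CB = 1.67×10^6 Pa; maximum is in CB.
τ_max = T_CB·r/J = 2043·0.0920/1.13×10^-4 = 1.670×10^6 Pa.

1670 kPa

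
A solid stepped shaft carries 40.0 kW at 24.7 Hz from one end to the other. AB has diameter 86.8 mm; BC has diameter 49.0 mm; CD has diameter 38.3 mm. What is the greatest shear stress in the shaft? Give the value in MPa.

ω = 2π·24.7 = 155.2 rad/s, so T = P/ω = 40.0×10³ / 155.2 = 257.7 N·m.
Under the same torque, τ_max = 16T/(πd³) is largest where d is smallest — segment CD (d = 38.3 mm).
τ_max = 16·257.7/(π·(0.0383)³) = 2.336×10^7 Pa.

23.4 MPa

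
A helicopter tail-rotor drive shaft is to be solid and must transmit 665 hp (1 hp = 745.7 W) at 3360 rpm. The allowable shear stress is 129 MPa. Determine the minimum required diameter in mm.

38.2 mm

ω = 2π·3360/60 = 351.9 rad/s, so T = P/ω = 665×745.7 / 351.9 = 1409 N·m.
For a solid shaft τ_max = 16T/(πd³), so d = (16T/(π τ_allow))^(1/3) = (16·1409/(π·1.29×10^8))^(1/3) = 0.03818 m.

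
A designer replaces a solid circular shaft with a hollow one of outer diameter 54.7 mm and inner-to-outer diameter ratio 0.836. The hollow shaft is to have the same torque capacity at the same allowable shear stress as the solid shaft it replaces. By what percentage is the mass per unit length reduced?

52.9 %

Equal τ_max and T ⇒ the solid shaft needs d_s³ = d_o³(1−k⁴), so d_s = 54.7·(1−0.836⁴)^(1/3) = 43.75 mm.
Area ratio A_h/A_s = d_o²(1−k²)/d_s² = (1−k²)/(1−k⁴)^(2/3) = 0.4708.
Mass saving = 1 − 0.4708 = 52.9 %.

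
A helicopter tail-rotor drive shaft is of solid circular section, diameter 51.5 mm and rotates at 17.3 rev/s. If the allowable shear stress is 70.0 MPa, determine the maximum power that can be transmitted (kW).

204 kW

J = πd⁴/32 = π(0.0515)⁴/32 = 6.906×10^-7 m⁴.
T_max = τ_allow·J/r = 7.00×10^7 × 6.906×10^-7 / 0.0257 = 1877 N·m.
ω = 2π·17.3 = 108.7 rad/s, so P_max = T_max·ω = 2.041×10^5 W.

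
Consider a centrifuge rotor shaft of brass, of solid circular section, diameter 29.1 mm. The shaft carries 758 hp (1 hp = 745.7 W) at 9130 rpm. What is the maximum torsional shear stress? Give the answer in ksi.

ω = 2π·9130/60 = 956.1 rad/s, so T = P/ω = 758×745.7 / 956.1 = 591.2 N·m.
J = πd⁴/32 = π(0.0291)⁴/32 = 7.040×10^-8 m⁴.
τ_max = T·r/J = 591.2 × 0.0146 / 7.040×10^-8 = 1.222×10^8 Pa.

17.7 ksi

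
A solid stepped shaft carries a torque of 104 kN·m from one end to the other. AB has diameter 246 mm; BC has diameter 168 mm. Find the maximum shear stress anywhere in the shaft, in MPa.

Under the same torque, τ_max = 16T/(πd³) is largest where d is smallest — segment BC (d = 168 mm).
τ_max = 16·104000/(π·(0.168)³) = 1.117×10^8 Pa.

112 MPa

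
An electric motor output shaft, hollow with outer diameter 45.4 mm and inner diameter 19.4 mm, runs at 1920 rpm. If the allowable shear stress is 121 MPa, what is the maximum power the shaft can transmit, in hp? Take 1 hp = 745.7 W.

579 hp

J = π(d_o⁴ − d_i⁴)/32 = π(0.0454⁴ − 0.0194⁴)/32 = 4.032×10^-7 m⁴.
T_max = τ_allow·J/r = 1.21×10^8 × 4.032×10^-7 / 0.0227 = 2149 N·m.
ω = 2π·1920/60 = 201.1 rad/s, so P_max = T_max·ω = 4.321×10^5 W.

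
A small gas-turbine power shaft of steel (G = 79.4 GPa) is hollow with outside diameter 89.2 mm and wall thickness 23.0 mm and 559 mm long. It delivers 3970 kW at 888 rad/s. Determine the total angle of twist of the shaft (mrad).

ω = 888 rad/s, so T = P/ω = 3970×10³ / 888.0 = 4471 N·m.
J = π(d_o⁴ − d_i⁴)/32 = π(0.0892⁴ − 0.0432⁴)/32 = 5.873×10^-6 m⁴.
θ = T·L/(G·J) = 4471 × 0.559 / (79.4×10⁹ × 5.873×10^-6) = 5.359×10^-3 rad.

5.36 mrad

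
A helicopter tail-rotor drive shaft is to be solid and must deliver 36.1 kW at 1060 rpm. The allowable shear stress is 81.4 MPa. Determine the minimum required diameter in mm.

ω = 2π·1060/60 = 111.0 rad/s, so T = P/ω = 36.1×10³ / 111.0 = 325.2 N·m.
For a solid shaft τ_max = 16T/(πd³), so d = (16T/(π τ_allow))^(1/3) = (16·325.2/(π·8.14×10^7))^(1/3) = 0.02730 m.

27.3 mm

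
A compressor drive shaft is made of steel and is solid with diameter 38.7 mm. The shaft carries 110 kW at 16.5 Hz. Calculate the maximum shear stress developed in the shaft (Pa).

9.32e7 Pa

ω = 2π·16.5 = 103.7 rad/s, so T = P/ω = 110×10³ / 103.7 = 1061 N·m.
J = πd⁴/32 = π(0.0387)⁴/32 = 2.202×10^-7 m⁴.
τ_max = T·r/J = 1061 × 0.0194 / 2.202×10^-7 = 9.323×10^7 Pa.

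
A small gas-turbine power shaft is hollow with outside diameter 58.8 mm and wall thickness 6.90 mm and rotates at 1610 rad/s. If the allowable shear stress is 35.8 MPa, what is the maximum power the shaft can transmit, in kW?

J = π(d_o⁴ − d_i⁴)/32 = π(0.0588⁴ − 0.0450⁴)/32 = 7.710×10^-7 m⁴.
T_max = τ_allow·J/r = 3.58×10^7 × 7.710×10^-7 / 0.0294 = 938.8 N·m.
ω = 1610 rad/s, so P_max = T_max·ω = 1.512×10^6 W.

1510 kW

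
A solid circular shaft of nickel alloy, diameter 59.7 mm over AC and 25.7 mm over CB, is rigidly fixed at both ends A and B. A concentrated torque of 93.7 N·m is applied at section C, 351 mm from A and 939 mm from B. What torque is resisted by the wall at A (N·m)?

Compatibility: T_A·a/J_AC = T_B·b/J_CB with T_A + T_B = T₀.
J_AC = 1.25×10^-6 m⁴, J_CB = 4.28×10^-8 m⁴, so T_A = T₀·(J_AC/a)/((J_AC/a)+(J_CB/b)) = 92.51 N·m, T_B = 1.188 N·m.

92.5 N·m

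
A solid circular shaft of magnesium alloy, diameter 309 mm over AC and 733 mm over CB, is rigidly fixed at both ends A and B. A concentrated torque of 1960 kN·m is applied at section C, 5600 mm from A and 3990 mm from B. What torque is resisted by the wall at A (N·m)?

43100 N·m

Compatibility: T_A·a/J_AC = T_B·b/J_CB with T_A + T_B = T₀.
J_AC = 8.95×10^-4 m⁴, J_CB = 0.0283 m⁴, so T_A = T₀·(J_AC/a)/((J_AC/a)+(J_CB/b)) = 43130 N·m, T_B = 1.917e6 N·m.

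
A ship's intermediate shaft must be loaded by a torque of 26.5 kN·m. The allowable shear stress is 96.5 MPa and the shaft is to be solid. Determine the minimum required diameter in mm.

112 mm

For a solid shaft τ_max = 16T/(πd³), so d = (16T/(π τ_allow))^(1/3) = (16·26500/(π·9.65×10^7))^(1/3) = 0.1118 m.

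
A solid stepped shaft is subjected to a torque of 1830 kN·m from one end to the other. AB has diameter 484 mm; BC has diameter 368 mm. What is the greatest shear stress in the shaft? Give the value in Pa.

1.87e8 Pa

Under the same torque, τ_max = 16T/(πd³) is largest where d is smallest — segment BC (d = 368 mm).
τ_max = 16·1.830e6/(π·(0.368)³) = 1.870×10^8 Pa.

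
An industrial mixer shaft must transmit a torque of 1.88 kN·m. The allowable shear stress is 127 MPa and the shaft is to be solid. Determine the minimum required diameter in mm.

42.2 mm

For a solid shaft τ_max = 16T/(πd³), so d = (16T/(π τ_allow))^(1/3) = (16·1880/(π·1.27×10^8))^(1/3) = 0.04224 m.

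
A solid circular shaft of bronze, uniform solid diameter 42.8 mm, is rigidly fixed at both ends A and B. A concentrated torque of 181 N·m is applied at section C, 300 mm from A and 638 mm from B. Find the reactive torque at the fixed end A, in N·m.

With uniform GJ and both ends fixed, compatibility θ_AC = θ_CB gives T_A·a = T_B·b, together with T_A + T_B = T₀.
T_A = T₀·b/(a+b) = 181.0·638/938.0 = 123.1 N·m; T_B = 57.89 N·m.

123 N·m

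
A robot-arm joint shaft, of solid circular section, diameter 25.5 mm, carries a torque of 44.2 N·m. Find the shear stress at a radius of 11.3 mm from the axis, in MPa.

J = πd⁴/32 = π(0.0255)⁴/32 = 4.151×10^-8 m⁴.
Shear stress varies linearly with radius: τ = T·r/J = 44.20 × 0.0113 / 4.151×10^-8 = 1.203×10^7 Pa.

12.0 MPa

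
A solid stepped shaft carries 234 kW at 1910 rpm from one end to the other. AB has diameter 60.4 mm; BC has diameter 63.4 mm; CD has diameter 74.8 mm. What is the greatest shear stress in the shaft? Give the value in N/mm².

ω = 2π·1910/60 = 200.0 rad/s, so T = P/ω = 234×10³ / 200.0 = 1170 N·m.
Under the same torque, τ_max = 16T/(πd³) is largest where d is smallest — segment AB (d = 60.4 mm).
τ_max = 16·1170/(π·(0.0604)³) = 2.704×10^7 Pa.

27.0 N/mm²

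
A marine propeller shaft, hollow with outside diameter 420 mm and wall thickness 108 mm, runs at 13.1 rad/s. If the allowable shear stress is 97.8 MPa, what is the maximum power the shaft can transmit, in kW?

J = π(d_o⁴ − d_i⁴)/32 = π(0.420⁴ − 0.204⁴)/32 = 2.885×10^-3 m⁴.
T_max = τ_allow·J/r = 9.78×10^7 × 2.885×10^-3 / 0.210 = 1.344e6 N·m.
ω = 13.1 rad/s, so P_max = T_max·ω = 1.760×10^7 W.

17600 kW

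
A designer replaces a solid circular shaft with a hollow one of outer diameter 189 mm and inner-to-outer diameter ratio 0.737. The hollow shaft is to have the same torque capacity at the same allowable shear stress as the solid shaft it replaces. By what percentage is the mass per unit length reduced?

Equal τ_max and T ⇒ the solid shaft needs d_s³ = d_o³(1−k⁴), so d_s = 189·(1−0.737⁴)^(1/3) = 168.2 mm.
Area ratio A_h/A_s = d_o²(1−k²)/d_s² = (1−k²)/(1−k⁴)^(2/3) = 0.5767.
Mass saving = 1 − 0.5767 = 42.3 %.

42.3 %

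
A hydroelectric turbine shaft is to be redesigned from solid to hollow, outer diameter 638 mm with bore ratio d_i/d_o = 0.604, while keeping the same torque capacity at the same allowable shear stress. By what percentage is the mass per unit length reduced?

30.1 %

Equal τ_max and T ⇒ the solid shaft needs d_s³ = d_o³(1−k⁴), so d_s = 638·(1−0.604⁴)^(1/3) = 608.3 mm.
Area ratio A_h/A_s = d_o²(1−k²)/d_s² = (1−k²)/(1−k⁴)^(2/3) = 0.6986.
Mass saving = 1 − 0.6986 = 30.1 %.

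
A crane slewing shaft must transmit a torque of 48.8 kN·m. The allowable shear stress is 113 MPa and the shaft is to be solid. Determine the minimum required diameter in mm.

130 mm

For a solid shaft τ_max = 16T/(πd³), so d = (16T/(π τ_allow))^(1/3) = (16·48800/(π·1.13×10^8))^(1/3) = 0.1300 m.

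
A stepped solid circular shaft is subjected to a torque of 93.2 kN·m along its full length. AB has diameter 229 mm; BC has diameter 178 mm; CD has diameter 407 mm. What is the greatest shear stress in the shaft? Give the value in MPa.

Under the same torque, τ_max = 16T/(πd³) is largest where d is smallest — segment BC (d = 178 mm).
τ_max = 16·93200/(π·(0.178)³) = 8.416×10^7 Pa.

84.2 MPa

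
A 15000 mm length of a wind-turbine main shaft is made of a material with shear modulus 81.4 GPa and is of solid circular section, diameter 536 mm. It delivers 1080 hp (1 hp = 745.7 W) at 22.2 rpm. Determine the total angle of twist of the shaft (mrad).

ω = 2π·22.2/60 = 2.325 rad/s, so T = P/ω = 1080×745.7 / 2.325 = 346400 N·m.
J = πd⁴/32 = π(0.536)⁴/32 = 8.103×10^-3 m⁴.
θ = T·L/(G·J) = 346400 × 15.0 / (81.4×10⁹ × 8.103×10^-3) = 7.878×10^-3 rad.

7.88 mrad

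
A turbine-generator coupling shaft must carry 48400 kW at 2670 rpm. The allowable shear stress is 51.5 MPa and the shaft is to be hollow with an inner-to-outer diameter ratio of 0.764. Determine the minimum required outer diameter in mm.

ω = 2π·2670/60 = 279.6 rad/s, so T = P/ω = 48400×10³ / 279.6 = 173100 N·m.
For a hollow shaft with d_i/d_o = 0.764: τ_max = 16T/(π d_o³ (1−k⁴)), so d_o = [16T/(π τ_allow (1−k⁴))]^(1/3) = [16·173100/(π·5.15×10^7·0.6593)]^(1/3) = 0.2961 m.

296 mm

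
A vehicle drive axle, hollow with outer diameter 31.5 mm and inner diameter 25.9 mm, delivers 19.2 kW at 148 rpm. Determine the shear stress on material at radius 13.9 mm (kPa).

328000 kPa

ω = 2π·148/60 = 15.50 rad/s, so T = P/ω = 19.2×10³ / 15.50 = 1239 N·m.
J = π(d_o⁴ − d_i⁴)/32 = π(0.0315⁴ − 0.0259⁴)/32 = 5.248×10^-8 m⁴.
Shear stress varies linearly with radius: τ = T·r/J = 1239 × 0.0139 / 5.248×10^-8 = 3.281×10^8 Pa.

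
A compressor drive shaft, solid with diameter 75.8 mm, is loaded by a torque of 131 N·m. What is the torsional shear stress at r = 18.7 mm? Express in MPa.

0.756 MPa

J = πd⁴/32 = π(0.0758)⁴/32 = 3.241×10^-6 m⁴.
Shear stress varies linearly with radius: τ = T·r/J = 131.0 × 0.0187 / 3.241×10^-6 = 7.559×10^5 Pa.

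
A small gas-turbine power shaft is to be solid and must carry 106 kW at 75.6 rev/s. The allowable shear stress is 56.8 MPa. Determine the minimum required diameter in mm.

ω = 2π·75.6 = 475.0 rad/s, so T = P/ω = 106×10³ / 475.0 = 223.2 N·m.
For a solid shaft τ_max = 16T/(πd³), so d = (16T/(π τ_allow))^(1/3) = (16·223.2/(π·5.68×10^7))^(1/3) = 0.02715 m.

27.1 mm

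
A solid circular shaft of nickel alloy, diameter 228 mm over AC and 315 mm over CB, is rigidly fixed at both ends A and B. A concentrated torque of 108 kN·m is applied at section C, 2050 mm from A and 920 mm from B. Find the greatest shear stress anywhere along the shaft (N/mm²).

15.7 N/mm²

Compatibility: T_A·a/J_AC = T_B·b/J_CB with T_A + T_B = T₀.
J_AC = 2.65×10^-4 m⁴, J_CB = 9.67×10^-4 m⁴, so T_A = T₀·(J_AC/a)/((J_AC/a)+(J_CB/b)) = 11840 N·m, T_B = 96160 N·m.
τ in each portion: τ_AC = 5.09×10^6 Pa, τ_CB = 1.57×10^7 Pa; maximum is in CB.
τ_max = T_CB·r/J = 96160·0.158/9.67×10^-4 = 1.567×10^7 Pa.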